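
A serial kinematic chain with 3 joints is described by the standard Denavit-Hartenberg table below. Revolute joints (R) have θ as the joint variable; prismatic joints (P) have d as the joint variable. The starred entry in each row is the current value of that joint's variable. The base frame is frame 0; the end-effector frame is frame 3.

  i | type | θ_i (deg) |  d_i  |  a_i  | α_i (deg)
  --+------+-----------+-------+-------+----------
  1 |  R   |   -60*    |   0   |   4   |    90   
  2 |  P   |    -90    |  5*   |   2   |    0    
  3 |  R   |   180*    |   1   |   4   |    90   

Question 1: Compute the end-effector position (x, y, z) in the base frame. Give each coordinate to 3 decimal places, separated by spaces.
-3.196 -6.464 2.000

after link 1: o_1 = (2.0000, -3.4641, 0.0000)
after link 2: o_2 = (-2.3301, -5.9641, -2.0000)
after link 3: o_3 = (-3.1962, -6.4641, 2.0000)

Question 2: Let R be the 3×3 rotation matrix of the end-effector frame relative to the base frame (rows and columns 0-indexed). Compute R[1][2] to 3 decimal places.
-0.866

End-effector z-axis (col 2 of R) = (0.5000,-0.8660,-0.0000)
R[1][2] = -0.8660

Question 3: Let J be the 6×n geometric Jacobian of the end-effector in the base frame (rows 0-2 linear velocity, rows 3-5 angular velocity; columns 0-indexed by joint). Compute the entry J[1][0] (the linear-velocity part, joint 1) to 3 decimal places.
-3.196

axis z_0 = ẑ; lever o_n−o_0 = (-3.1962,-6.4641,2.0000)
cross product → J_v[:, 0] = (6.4641,-3.1962,0.0000)
J_ω[:, 0] = z_0
entry J[1][0] = -3.1962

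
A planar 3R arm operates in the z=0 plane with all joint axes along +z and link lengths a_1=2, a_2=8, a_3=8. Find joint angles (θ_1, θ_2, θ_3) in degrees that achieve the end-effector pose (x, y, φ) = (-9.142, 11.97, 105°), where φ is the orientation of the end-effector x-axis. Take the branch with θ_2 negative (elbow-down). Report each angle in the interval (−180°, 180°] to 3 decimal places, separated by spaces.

-135.007 -89.991 -30.002

wrist centre = target − a_3·(cos φ, sin φ) = (-7.0714, 4.2426)
cos θ_2 = (68.0050−2²−8²)/(2·2·8) = 0.0002; θ_2 = -89.9911° (elbow-down)
β = atan2(4.2426,-7.0714) = 149.0379°; ψ = atan2(-8.0000,2.0012) = -75.9554°
θ_1 = β − ψ = 224.9933°
θ_3 = φ − θ_1 − θ_2 = -30.0022° (wrapped to (-180°,180°])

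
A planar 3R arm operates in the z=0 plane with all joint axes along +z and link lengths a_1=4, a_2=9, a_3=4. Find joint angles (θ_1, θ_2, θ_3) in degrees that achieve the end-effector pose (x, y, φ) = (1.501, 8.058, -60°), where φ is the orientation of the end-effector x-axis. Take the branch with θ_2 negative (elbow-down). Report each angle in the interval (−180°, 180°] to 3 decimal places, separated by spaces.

wrist centre = target − a_3·(cos φ, sin φ) = (-0.4990, 11.5221)
cos θ_2 = (133.0078−4²−9²)/(2·4·9) = 0.5001; θ_2 = -59.9928° (elbow-down)
β = atan2(11.5221,-0.4990) = 92.4798°; ψ = atan2(-7.7937,8.5010) = -42.5145°
θ_1 = β − ψ = 134.9943°
θ_3 = φ − θ_1 − θ_2 = -135.0015° (wrapped to (-180°,180°])

134.994 -59.993 -135.001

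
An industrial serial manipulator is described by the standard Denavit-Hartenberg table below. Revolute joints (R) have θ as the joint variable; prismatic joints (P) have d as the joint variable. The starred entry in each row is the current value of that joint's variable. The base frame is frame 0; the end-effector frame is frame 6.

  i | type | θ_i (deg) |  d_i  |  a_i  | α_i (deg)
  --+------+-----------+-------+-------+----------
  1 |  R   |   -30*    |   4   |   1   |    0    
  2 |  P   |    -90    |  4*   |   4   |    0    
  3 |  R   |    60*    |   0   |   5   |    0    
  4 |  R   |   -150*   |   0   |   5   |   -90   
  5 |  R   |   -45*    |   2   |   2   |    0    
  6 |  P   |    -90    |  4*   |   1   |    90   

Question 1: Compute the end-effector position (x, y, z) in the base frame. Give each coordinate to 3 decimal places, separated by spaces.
-6.576 -10.637 10.121

after link 1: o_1 = (0.8660, -0.5000, 4.0000)
after link 2: o_2 = (-1.1340, -3.9641, 8.0000)
after link 3: o_3 = (1.3660, -8.2942, 8.0000)
after link 4: o_4 = (-2.9641, -5.7942, 8.0000)
after link 5: o_5 = (-5.1888, -6.8192, 9.4142)
after link 6: o_6 = (-6.5765, -10.6368, 10.1213)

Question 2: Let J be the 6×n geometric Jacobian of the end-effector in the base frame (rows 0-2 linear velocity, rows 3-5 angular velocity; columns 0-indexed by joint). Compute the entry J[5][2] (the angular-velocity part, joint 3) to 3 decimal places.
1.000

axis z_2 = (0.0000,0.0000,1.0000); lever o_n−o_2 = (-5.4425,-6.6727,2.1213)
cross product → J_v[:, 2] = (6.6727,-5.4425,0.0000)
J_ω[:, 2] = z_2
entry J[5][2] = 1.0000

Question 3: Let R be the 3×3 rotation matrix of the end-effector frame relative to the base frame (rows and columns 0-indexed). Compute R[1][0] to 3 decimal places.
End-effector x-axis (col 0 of R) = (0.6124,-0.3536,0.7071)
R[1][0] = -0.3536

-0.354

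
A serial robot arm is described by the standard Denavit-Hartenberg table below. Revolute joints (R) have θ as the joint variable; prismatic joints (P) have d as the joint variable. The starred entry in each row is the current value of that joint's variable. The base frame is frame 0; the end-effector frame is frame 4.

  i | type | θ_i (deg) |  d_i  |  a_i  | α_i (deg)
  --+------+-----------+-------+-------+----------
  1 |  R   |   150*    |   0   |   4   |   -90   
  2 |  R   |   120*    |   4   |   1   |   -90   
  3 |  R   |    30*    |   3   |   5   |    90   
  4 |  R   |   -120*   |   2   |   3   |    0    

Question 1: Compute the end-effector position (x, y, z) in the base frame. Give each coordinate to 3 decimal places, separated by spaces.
after link 1: o_1 = (-3.4641, 2.0000, 0.0000)
after link 2: o_2 = (-5.0311, -1.7141, -0.8660)
after link 3: o_3 = (0.3439, -1.9306, -3.1160)
after link 4: o_4 = (-2.9752, -2.8804, -4.1561)

-2.975 -2.880 -4.156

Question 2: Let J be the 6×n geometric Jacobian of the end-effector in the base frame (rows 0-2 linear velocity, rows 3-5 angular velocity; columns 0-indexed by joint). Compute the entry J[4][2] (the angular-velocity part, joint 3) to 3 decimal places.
axis z_2 = (0.7500,-0.4330,0.5000); lever o_n−o_2 = (2.0559,-1.1663,-3.2901)
cross product → J_v[:, 2] = (2.0078,3.4955,0.0155)
J_ω[:, 2] = z_2
entry J[4][2] = -0.4330

-0.433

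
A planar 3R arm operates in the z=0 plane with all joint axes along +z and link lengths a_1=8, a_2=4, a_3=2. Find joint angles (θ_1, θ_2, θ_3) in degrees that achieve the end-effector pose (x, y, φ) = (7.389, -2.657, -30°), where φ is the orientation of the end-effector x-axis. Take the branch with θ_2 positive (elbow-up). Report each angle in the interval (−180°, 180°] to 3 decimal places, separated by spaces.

-45.001 134.998 -119.997

wrist centre = target − a_3·(cos φ, sin φ) = (5.6569, -1.6570)
cos θ_2 = (34.7467−8²−4²)/(2·8·4) = -0.7071; θ_2 = 134.9980° (elbow-up)
β = atan2(-1.6570,5.6569) = -16.3261°; ψ = atan2(2.8285,5.1717) = 28.6754°
θ_1 = β − ψ = -45.0015°
θ_3 = φ − θ_1 − θ_2 = -119.9966° (wrapped to (-180°,180°])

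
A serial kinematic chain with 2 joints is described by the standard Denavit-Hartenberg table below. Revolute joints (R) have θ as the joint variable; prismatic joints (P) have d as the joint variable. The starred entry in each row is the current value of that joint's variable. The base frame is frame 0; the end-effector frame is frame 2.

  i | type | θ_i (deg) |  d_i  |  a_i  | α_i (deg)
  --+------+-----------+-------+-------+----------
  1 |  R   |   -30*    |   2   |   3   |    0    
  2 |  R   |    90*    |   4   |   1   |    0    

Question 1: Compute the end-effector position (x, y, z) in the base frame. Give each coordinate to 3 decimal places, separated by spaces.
3.098 -0.634 6.000

after link 1: o_1 = (2.5981, -1.5000, 2.0000)
after link 2: o_2 = (3.0981, -0.6340, 6.0000)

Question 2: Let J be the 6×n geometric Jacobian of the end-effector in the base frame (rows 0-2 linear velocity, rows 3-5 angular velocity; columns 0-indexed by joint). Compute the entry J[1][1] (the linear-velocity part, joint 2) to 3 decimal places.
0.500

axis z_1 = (0.0000,0.0000,1.0000); lever o_n−o_1 = (0.5000,0.8660,4.0000)
cross product → J_v[:, 1] = (-0.8660,0.5000,0.0000)
J_ω[:, 1] = z_1
entry J[1][1] = 0.5000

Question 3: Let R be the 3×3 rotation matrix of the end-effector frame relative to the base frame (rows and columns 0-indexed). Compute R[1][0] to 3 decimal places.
End-effector x-axis (col 0 of R) = (0.5000,0.8660,0.0000)
R[1][0] = 0.8660

0.866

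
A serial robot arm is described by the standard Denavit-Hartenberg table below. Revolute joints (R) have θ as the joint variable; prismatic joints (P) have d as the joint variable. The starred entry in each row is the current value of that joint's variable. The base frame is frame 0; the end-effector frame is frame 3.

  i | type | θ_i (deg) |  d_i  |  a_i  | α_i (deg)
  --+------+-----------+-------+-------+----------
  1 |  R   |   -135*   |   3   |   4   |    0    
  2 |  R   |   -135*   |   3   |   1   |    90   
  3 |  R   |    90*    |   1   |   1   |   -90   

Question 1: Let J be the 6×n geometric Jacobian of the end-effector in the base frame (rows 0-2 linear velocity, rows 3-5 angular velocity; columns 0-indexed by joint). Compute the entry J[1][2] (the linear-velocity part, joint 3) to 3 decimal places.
-1.000

axis z_2 = (1.0000,0.0000,0.0000); lever o_n−o_2 = (1.0000,0.0000,1.0000)
cross product → J_v[:, 2] = (0.0000,-1.0000,0.0000)
J_ω[:, 2] = z_2
entry J[1][2] = -1.0000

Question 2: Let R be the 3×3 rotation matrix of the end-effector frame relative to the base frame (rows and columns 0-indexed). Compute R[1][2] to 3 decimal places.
End-effector z-axis (col 2 of R) = (0.0000,-1.0000,0.0000)
R[1][2] = -1.0000

-1.000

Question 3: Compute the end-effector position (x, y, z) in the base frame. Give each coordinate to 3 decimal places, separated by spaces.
after link 1: o_1 = (-2.8284, -2.8284, 3.0000)
after link 2: o_2 = (-2.8284, -1.8284, 6.0000)
after link 3: o_3 = (-1.8284, -1.8284, 7.0000)

-1.828 -1.828 7.000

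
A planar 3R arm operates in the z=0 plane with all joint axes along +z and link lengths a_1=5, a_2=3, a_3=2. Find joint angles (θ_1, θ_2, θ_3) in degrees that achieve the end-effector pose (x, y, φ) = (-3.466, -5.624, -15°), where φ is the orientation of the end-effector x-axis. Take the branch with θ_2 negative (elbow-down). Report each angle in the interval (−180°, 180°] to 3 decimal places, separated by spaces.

-120.000 -45.004 150.004

wrist centre = target − a_3·(cos φ, sin φ) = (-5.3979, -5.1064)
cos θ_2 = (55.2117−5²−3²)/(2·5·3) = 0.7071; θ_2 = -45.0040° (elbow-down)
β = atan2(-5.1064,-5.3979) = -136.5895°; ψ = atan2(-2.1215,7.1212) = -16.5893°
θ_1 = β − ψ = -120.0002°
θ_3 = φ − θ_1 − θ_2 = 150.0042° (wrapped to (-180°,180°])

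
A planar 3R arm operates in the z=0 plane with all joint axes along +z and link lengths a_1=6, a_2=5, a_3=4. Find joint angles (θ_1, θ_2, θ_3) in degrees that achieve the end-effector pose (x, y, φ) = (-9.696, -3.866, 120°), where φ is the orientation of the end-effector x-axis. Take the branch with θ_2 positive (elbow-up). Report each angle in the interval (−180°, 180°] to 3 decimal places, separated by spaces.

wrist centre = target − a_3·(cos φ, sin φ) = (-7.6960, -7.3301)
cos θ_2 = (112.9588−6²−5²)/(2·6·5) = 0.8660; θ_2 = 30.0052° (elbow-up)
β = atan2(-7.3301,-7.6960) = -136.3949°; ψ = atan2(2.5004,10.3299) = 13.6070°
θ_1 = β − ψ = -150.0019°
θ_3 = φ − θ_1 − θ_2 = -120.0033° (wrapped to (-180°,180°])

-150.002 30.005 -120.003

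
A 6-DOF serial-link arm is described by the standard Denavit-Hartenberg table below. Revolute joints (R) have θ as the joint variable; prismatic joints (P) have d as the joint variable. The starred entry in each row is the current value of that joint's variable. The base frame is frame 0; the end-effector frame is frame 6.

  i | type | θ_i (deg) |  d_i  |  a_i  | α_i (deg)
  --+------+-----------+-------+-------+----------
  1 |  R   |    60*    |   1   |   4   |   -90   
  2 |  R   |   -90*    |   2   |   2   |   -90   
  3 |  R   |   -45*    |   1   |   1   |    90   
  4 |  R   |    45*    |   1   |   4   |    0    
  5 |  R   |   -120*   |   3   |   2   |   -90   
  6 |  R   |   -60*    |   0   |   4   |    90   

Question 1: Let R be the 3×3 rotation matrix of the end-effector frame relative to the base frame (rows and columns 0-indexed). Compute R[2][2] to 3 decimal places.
-0.512

End-effector z-axis (col 2 of R) = (0.2493,0.8220,-0.5120)
R[2][2] = -0.5120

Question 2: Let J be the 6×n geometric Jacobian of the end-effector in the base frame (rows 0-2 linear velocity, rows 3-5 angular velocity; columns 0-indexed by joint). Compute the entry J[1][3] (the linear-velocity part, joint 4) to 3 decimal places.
axis z_3 = (-0.6124,0.3536,-0.7071); lever o_n−o_3 = (-7.4545,3.1084,-2.5459)
cross product → J_v[:, 3] = (1.2979,3.7121,0.7321)
J_ω[:, 3] = z_3
entry J[1][3] = 3.7121

3.712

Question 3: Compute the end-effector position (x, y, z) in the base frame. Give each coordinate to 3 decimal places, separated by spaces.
after link 1: o_1 = (2.0000, 3.4641, 1.0000)
after link 2: o_2 = (0.2679, 4.4641, 3.0000)
after link 3: o_3 = (0.1556, 5.6837, 3.7071)
after link 4: o_4 = (-0.7746, 9.4867, 5.0000)
after link 5: o_5 = (-3.8947, 9.0574, 3.2447)
after link 6: o_6 = (-7.2989, 8.7921, 1.1612)

-7.299 8.792 1.161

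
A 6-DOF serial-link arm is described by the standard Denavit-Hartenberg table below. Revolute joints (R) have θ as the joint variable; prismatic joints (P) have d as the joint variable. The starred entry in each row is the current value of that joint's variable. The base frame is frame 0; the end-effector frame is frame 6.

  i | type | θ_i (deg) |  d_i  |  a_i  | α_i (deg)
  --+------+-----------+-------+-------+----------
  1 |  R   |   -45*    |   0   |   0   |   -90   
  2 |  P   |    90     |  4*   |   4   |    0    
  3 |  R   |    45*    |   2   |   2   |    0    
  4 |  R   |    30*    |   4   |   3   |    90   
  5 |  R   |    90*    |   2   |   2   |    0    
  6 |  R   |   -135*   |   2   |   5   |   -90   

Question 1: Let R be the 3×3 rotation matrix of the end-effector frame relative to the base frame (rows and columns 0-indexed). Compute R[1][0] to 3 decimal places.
End-effector x-axis (col 0 of R) = (-0.9830,-0.0170,-0.1830)
R[1][0] = -0.0170

-0.017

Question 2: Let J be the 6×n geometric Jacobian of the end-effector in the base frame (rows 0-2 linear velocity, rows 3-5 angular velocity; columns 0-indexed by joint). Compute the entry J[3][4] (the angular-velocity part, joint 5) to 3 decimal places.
0.183

axis z_4 = (0.1830,-0.1830,-0.9659); lever o_n−o_4 = (-2.7686,0.5970,-4.7788)
cross product → J_v[:, 4] = (1.4512,3.5488,-0.3974)
J_ω[:, 4] = z_4
entry J[3][4] = 0.1830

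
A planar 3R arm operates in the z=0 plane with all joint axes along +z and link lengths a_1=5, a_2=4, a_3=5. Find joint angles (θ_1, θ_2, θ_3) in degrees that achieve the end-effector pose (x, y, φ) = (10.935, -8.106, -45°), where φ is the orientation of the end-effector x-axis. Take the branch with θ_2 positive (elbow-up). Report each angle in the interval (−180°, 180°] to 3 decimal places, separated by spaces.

wrist centre = target − a_3·(cos φ, sin φ) = (7.3995, -4.5705)
cos θ_2 = (75.6413−5²−4²)/(2·5·4) = 0.8660; θ_2 = 29.9993° (elbow-up)
β = atan2(-4.5705,7.3995) = -31.7026°; ψ = atan2(2.0000,8.4641) = 13.2944°
θ_1 = β − ψ = -44.9970°
θ_3 = φ − θ_1 − θ_2 = -30.0023° (wrapped to (-180°,180°])

-44.997 29.999 -30.002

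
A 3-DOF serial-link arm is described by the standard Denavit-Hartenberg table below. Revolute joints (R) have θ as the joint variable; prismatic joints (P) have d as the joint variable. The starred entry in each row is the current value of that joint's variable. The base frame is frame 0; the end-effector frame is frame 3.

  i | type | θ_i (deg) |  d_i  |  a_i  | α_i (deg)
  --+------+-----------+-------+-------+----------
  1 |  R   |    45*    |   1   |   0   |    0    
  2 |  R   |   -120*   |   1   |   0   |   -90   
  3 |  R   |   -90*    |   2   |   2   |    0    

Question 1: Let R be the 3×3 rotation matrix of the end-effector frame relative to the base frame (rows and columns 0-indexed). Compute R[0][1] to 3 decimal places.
0.259

End-effector y-axis (col 1 of R) = (0.2588,-0.9659,-0.0000)
R[0][1] = 0.2588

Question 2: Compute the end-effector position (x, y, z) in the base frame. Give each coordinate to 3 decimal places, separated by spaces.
1.932 0.518 4.000

after link 1: o_1 = (0.0000, 0.0000, 1.0000)
after link 2: o_2 = (0.0000, 0.0000, 2.0000)
after link 3: o_3 = (1.9319, 0.5176, 4.0000)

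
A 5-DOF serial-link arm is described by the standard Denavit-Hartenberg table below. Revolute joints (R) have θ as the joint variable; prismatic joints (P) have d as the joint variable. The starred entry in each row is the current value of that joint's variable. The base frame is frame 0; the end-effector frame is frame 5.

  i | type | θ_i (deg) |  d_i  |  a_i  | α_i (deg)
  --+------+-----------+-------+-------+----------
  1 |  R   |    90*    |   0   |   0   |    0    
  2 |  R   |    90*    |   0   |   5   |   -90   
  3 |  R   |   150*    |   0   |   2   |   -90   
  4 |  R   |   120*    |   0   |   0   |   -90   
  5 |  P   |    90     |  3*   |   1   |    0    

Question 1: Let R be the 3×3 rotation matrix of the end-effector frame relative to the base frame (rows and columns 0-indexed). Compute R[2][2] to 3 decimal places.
0.433

End-effector z-axis (col 2 of R) = (-0.7500,-0.5000,0.4330)
R[2][2] = 0.4330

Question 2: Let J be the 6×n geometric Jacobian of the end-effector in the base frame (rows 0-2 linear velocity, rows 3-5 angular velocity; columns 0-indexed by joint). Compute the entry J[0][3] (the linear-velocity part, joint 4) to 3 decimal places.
axis z_3 = (0.5000,-0.0000,0.8660); lever o_n−o_3 = (-2.7500,-1.5000,0.4330)
cross product → J_v[:, 3] = (1.2990,-2.5981,-0.7500)
J_ω[:, 3] = z_3
entry J[0][3] = 1.2990

1.299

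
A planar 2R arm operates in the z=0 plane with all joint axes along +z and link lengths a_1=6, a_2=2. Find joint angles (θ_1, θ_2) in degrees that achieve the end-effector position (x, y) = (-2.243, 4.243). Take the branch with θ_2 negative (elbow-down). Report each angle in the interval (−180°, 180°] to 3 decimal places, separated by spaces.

135.005 -134.984

cos θ_2 = (23.0341−6²−2²)/(2·6·2) = -0.7069; θ_2 = -134.9843° (elbow-down)
β = atan2(4.2430,-2.2430) = 117.8625°; ψ = atan2(-1.4146,4.5862) = -17.1423°
θ_1 = β − ψ = 135.0049°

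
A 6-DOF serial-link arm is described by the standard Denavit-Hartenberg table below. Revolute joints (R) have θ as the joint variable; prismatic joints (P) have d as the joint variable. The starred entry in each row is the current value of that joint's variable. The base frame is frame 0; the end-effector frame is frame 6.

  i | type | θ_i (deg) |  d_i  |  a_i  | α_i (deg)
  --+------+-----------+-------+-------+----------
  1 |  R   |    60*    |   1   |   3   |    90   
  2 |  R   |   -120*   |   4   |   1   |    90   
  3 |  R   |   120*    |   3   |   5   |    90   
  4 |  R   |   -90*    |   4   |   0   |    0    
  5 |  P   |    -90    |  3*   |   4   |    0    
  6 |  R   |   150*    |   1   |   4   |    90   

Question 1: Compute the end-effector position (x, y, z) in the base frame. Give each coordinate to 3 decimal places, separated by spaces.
9.919 -6.551 -3.433

after link 1: o_1 = (1.5000, 2.5981, 1.0000)
after link 2: o_2 = (4.7141, 0.1651, 0.1340)
after link 3: o_3 = (7.7901, -3.1675, 3.7990)
after link 4: o_4 = (8.6561, -5.6675, 0.7990)
after link 5: o_5 = (5.8056, -6.6764, -3.1830)
after link 6: o_6 = (9.9192, -6.5514, -3.4330)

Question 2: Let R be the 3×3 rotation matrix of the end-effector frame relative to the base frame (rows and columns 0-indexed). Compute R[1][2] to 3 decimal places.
0.758

End-effector z-axis (col 2 of R) = (-0.0625,0.7578,-0.6495)
R[1][2] = 0.7578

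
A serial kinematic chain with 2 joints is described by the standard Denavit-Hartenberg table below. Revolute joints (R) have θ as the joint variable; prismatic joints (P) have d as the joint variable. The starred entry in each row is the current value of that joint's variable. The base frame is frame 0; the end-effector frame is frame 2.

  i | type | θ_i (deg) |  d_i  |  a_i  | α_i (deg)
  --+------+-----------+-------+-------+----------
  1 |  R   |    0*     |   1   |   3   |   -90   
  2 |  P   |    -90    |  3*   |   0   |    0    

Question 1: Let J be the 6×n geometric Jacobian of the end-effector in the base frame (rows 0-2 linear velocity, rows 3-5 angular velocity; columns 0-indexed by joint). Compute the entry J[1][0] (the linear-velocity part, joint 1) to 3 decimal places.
3.000

axis z_0 = ẑ; lever o_n−o_0 = (3.0000,3.0000,1.0000)
cross product → J_v[:, 0] = (-3.0000,3.0000,0.0000)
J_ω[:, 0] = z_0
entry J[1][0] = 3.0000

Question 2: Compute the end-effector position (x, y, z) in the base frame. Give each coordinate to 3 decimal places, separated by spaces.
3.000 3.000 1.000

after link 1: o_1 = (3.0000, 0.0000, 1.0000)
after link 2: o_2 = (3.0000, 3.0000, 1.0000)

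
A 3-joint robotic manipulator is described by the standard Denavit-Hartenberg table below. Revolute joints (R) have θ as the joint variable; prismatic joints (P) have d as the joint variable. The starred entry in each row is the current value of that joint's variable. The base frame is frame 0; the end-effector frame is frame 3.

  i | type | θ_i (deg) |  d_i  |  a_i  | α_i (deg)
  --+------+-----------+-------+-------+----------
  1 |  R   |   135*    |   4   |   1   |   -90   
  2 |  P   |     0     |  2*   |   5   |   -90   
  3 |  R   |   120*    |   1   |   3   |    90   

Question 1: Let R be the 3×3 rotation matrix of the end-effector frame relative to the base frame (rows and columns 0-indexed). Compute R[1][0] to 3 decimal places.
0.259

End-effector x-axis (col 0 of R) = (0.9659,0.2588,-0.0000)
R[1][0] = 0.2588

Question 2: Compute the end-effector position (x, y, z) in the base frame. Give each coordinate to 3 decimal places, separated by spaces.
-2.759 3.605 3.000

after link 1: o_1 = (-0.7071, 0.7071, 4.0000)
after link 2: o_2 = (-5.6569, 2.8284, 4.0000)
after link 3: o_3 = (-2.7591, 3.6049, 3.0000)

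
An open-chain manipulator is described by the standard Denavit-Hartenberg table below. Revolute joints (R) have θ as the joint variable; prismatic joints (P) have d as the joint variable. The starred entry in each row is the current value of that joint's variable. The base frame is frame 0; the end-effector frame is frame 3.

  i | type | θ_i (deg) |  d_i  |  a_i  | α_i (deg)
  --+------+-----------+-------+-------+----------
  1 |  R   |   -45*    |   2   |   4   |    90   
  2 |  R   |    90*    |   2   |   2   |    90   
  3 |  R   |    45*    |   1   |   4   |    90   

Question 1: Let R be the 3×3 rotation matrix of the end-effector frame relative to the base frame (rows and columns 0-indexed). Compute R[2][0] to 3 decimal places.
0.707

End-effector x-axis (col 0 of R) = (-0.5000,-0.5000,0.7071)
R[2][0] = 0.7071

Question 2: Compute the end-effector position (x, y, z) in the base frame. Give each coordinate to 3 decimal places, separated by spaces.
0.121 -6.950 6.828

after link 1: o_1 = (2.8284, -2.8284, 2.0000)
after link 2: o_2 = (1.4142, -4.2426, 4.0000)
after link 3: o_3 = (0.1213, -6.9497, 6.8284)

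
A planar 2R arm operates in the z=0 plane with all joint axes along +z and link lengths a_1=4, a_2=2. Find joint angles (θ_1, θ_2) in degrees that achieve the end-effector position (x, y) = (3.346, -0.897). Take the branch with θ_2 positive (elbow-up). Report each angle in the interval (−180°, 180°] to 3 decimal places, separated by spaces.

cos θ_2 = (12.0003−4²−2²)/(2·4·2) = -0.5000; θ_2 = 119.9987° (elbow-up)
β = atan2(-0.8970,3.3460) = -15.0071°; ψ = atan2(1.7321,3.0000) = 30.0000°
θ_1 = β − ψ = -45.0071°

-45.007 119.999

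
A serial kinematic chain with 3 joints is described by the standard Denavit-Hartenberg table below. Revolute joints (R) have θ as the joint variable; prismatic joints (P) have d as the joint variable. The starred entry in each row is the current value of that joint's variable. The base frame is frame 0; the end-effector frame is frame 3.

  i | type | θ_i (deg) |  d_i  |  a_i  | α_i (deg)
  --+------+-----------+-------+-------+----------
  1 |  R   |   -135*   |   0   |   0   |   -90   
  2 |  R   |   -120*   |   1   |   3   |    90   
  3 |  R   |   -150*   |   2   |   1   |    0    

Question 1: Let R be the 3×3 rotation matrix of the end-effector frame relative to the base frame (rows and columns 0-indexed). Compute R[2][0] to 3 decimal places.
End-effector x-axis (col 0 of R) = (-0.6597,0.0474,-0.7500)
R[2][0] = -0.7500

-0.750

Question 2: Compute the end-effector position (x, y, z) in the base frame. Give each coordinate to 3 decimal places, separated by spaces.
after link 1: o_1 = (0.0000, 0.0000, 0.0000)
after link 2: o_2 = (1.7678, 0.3536, 2.5981)
after link 3: o_3 = (2.3328, 1.6257, 0.8481)

2.333 1.626 0.848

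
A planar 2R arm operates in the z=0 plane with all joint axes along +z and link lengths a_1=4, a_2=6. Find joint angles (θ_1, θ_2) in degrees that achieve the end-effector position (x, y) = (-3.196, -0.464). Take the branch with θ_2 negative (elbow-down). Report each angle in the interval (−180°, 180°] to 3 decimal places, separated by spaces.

cos θ_2 = (10.4297−4²−6²)/(2·4·6) = -0.8660; θ_2 = -150.0026° (elbow-down)
β = atan2(-0.4640,-3.1960) = -171.7394°; ψ = atan2(-2.9998,-1.1963) = -111.7418°
θ_1 = β − ψ = -59.9977°

-59.998 -150.003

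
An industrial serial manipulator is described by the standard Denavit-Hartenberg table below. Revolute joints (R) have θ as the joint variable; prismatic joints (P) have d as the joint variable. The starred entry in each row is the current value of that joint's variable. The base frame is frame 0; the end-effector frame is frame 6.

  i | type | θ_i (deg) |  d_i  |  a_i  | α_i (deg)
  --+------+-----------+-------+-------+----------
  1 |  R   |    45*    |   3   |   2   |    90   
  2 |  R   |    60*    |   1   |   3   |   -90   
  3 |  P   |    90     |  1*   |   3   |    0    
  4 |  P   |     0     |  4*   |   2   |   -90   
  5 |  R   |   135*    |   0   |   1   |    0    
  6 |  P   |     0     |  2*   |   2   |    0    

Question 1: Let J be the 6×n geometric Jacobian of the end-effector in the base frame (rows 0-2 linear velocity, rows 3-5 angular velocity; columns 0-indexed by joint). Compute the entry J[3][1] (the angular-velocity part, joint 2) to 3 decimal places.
axis z_1 = (0.7071,-0.7071,0.0000); lever o_n−o_1 = (-2.7377,-0.0808,2.3054)
cross product → J_v[:, 1] = (-1.6301,-1.6301,-1.9930)
J_ω[:, 1] = z_1
entry J[3][1] = 0.7071

0.707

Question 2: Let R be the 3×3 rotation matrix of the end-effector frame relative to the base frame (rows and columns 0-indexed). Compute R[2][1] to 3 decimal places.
End-effector y-axis (col 1 of R) = (0.0670,-0.9330,0.3536)
R[2][1] = 0.3536

0.354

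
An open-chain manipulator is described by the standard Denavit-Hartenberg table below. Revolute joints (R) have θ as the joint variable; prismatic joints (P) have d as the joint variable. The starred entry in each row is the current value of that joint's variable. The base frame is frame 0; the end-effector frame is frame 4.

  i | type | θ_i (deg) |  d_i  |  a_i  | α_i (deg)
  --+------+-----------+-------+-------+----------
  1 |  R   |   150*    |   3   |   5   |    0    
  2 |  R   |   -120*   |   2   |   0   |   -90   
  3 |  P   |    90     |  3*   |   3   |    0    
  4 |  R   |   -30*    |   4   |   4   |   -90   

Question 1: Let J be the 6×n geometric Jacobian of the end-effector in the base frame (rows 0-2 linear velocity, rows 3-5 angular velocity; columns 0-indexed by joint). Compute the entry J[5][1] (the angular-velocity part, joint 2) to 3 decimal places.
axis z_1 = (0.0000,0.0000,1.0000); lever o_n−o_1 = (-1.7679,7.0622,-4.4641)
cross product → J_v[:, 1] = (-7.0622,-1.7679,0.0000)
J_ω[:, 1] = z_1
entry J[5][1] = 1.0000

1.000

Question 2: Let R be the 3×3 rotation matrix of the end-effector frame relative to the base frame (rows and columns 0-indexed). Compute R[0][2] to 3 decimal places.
-0.750

End-effector z-axis (col 2 of R) = (-0.7500,-0.4330,-0.5000)
R[0][2] = -0.7500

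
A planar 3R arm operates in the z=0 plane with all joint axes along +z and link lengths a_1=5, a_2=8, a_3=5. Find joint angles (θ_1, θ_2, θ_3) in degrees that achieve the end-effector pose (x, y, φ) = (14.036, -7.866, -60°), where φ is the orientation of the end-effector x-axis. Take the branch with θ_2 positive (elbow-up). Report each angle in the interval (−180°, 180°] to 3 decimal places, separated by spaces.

wrist centre = target − a_3·(cos φ, sin φ) = (11.5360, -3.5359)
cos θ_2 = (145.5817−5²−8²)/(2·5·8) = 0.7073; θ_2 = 44.9867° (elbow-up)
β = atan2(-3.5359,11.5360) = -17.0407°; ψ = atan2(5.6555,10.6582) = 27.9517°
θ_1 = β − ψ = -44.9924°
θ_3 = φ − θ_1 − θ_2 = -59.9942° (wrapped to (-180°,180°])

-44.992 44.987 -59.994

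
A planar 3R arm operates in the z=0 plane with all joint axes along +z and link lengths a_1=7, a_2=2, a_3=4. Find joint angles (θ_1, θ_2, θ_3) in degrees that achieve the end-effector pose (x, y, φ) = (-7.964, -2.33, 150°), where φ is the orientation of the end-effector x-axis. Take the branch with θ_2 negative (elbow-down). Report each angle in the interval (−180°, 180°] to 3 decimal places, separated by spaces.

-120.001 -120.005 30.005

wrist centre = target − a_3·(cos φ, sin φ) = (-4.4999, -4.3300)
cos θ_2 = (38.9980−7²−2²)/(2·7·2) = -0.5001; θ_2 = -120.0048° (elbow-down)
β = atan2(-4.3300,-4.4999) = -136.1023°; ψ = atan2(-1.7320,5.9999) = -16.1017°
θ_1 = β − ψ = -120.0006°
θ_3 = φ − θ_1 − θ_2 = 30.0053° (wrapped to (-180°,180°])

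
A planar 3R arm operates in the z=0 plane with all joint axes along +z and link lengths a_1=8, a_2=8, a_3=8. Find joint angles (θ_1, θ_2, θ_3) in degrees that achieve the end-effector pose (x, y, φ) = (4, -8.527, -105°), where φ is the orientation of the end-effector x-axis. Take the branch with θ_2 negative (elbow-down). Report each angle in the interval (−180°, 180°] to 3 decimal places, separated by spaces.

wrist centre = target − a_3·(cos φ, sin φ) = (6.0706, -0.7996)
cos θ_2 = (37.4910−8²−8²)/(2·8·8) = -0.7071; θ_2 = -134.9996° (elbow-down)
β = atan2(-0.7996,6.0706) = -7.5036°; ψ = atan2(-5.6569,2.3432) = -67.4998°
θ_1 = β − ψ = 59.9962°
θ_3 = φ − θ_1 − θ_2 = -29.9966° (wrapped to (-180°,180°])

59.996 -135.000 -29.997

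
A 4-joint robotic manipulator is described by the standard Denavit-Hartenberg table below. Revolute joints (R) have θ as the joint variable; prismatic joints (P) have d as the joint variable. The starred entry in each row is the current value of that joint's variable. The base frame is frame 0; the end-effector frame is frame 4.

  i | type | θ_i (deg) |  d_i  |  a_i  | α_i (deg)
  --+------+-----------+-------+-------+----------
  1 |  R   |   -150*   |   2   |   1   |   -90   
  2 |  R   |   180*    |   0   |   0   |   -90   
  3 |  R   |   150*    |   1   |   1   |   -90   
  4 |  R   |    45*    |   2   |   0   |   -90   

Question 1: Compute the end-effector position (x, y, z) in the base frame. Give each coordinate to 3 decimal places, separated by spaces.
-1.866 -2.500 3.000

after link 1: o_1 = (-0.8660, -0.5000, 2.0000)
after link 2: o_2 = (-0.8660, -0.5000, 2.0000)
after link 3: o_3 = (-1.8660, -0.5000, 3.0000)
after link 4: o_4 = (-1.8660, -2.5000, 3.0000)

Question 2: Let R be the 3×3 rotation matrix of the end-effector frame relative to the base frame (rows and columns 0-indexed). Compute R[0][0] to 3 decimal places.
End-effector x-axis (col 0 of R) = (-0.7071,-0.0000,-0.7071)
R[0][0] = -0.7071

-0.707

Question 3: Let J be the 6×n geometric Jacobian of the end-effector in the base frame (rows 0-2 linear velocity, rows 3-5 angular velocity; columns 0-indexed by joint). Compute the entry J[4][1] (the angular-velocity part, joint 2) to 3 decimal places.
axis z_1 = (0.5000,-0.8660,0.0000); lever o_n−o_1 = (-1.0000,-2.0000,1.0000)
cross product → J_v[:, 1] = (-0.8660,-0.5000,-1.8660)
J_ω[:, 1] = z_1
entry J[4][1] = -0.8660

-0.866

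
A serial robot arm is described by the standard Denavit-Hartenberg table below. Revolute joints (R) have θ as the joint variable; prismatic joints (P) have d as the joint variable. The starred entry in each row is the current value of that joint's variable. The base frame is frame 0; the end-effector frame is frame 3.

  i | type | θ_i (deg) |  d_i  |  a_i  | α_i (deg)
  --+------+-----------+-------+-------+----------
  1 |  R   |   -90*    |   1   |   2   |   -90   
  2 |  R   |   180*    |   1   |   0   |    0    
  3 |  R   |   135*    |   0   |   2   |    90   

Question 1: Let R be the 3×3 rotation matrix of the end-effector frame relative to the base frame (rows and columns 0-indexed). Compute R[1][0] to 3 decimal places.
End-effector x-axis (col 0 of R) = (-0.0000,-0.7071,0.7071)
R[1][0] = -0.7071

-0.707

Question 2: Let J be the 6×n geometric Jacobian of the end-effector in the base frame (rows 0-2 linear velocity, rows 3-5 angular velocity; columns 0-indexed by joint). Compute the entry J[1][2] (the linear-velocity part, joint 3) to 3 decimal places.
axis z_2 = (1.0000,0.0000,0.0000); lever o_n−o_2 = (0.0000,-1.4142,1.4142)
cross product → J_v[:, 2] = (0.0000,-1.4142,-1.4142)
J_ω[:, 2] = z_2
entry J[1][2] = -1.4142

-1.414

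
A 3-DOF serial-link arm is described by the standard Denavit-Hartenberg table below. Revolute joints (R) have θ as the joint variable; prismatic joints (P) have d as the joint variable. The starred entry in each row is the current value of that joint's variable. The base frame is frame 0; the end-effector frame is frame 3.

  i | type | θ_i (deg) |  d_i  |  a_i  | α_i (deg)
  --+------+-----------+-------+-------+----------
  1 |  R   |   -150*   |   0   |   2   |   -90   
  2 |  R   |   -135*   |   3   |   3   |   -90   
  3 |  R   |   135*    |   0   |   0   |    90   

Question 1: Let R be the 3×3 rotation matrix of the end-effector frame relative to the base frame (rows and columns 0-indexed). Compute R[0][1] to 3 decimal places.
End-effector y-axis (col 1 of R) = (-0.6124,-0.3536,0.7071)
R[0][1] = -0.6124

-0.612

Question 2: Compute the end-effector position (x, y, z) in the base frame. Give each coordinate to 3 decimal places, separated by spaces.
1.605 -2.537 2.121

after link 1: o_1 = (-1.7321, -1.0000, 0.0000)
after link 2: o_2 = (1.6051, -2.5374, 2.1213)
after link 3: o_3 = (1.6051, -2.5374, 2.1213)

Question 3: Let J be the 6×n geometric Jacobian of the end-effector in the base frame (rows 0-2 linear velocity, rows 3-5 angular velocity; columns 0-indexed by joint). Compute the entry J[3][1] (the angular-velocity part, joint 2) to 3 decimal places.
0.500

axis z_1 = (0.5000,-0.8660,0.0000); lever o_n−o_1 = (3.3371,-1.5374,2.1213)
cross product → J_v[:, 1] = (-1.8371,-1.0607,2.1213)
J_ω[:, 1] = z_1
entry J[3][1] = 0.5000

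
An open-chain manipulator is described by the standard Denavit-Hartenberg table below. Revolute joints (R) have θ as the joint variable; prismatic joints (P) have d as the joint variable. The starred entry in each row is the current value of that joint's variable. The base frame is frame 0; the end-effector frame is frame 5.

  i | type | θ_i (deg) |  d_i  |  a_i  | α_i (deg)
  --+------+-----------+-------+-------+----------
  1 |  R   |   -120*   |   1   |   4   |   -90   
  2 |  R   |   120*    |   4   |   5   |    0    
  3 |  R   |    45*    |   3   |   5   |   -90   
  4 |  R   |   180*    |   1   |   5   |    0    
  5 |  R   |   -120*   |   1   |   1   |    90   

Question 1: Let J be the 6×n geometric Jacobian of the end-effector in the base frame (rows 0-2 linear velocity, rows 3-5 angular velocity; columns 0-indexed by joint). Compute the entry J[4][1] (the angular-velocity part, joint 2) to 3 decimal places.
axis z_1 = (0.8660,-0.5000,0.0000); lever o_n−o_1 = (7.0625,-0.0354,-2.5277)
cross product → J_v[:, 1] = (1.2638,2.1890,3.5006)
J_ω[:, 1] = z_1
entry J[4][1] = -0.5000

-0.500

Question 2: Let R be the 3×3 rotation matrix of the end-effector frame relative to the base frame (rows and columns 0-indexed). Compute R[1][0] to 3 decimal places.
0.851

End-effector x-axis (col 0 of R) = (-0.5085,0.8513,-0.1294)
R[1][0] = 0.8513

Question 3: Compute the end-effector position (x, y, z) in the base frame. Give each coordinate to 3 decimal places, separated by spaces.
5.062 -3.499 -1.528

after link 1: o_1 = (-2.0000, -3.4641, 1.0000)
after link 2: o_2 = (2.7141, -3.2990, -3.3301)
after link 3: o_3 = (7.7270, -0.6165, -4.6242)
after link 4: o_4 = (5.4416, -4.5749, -2.3642)
after link 5: o_5 = (5.0625, -3.4995, -1.5277)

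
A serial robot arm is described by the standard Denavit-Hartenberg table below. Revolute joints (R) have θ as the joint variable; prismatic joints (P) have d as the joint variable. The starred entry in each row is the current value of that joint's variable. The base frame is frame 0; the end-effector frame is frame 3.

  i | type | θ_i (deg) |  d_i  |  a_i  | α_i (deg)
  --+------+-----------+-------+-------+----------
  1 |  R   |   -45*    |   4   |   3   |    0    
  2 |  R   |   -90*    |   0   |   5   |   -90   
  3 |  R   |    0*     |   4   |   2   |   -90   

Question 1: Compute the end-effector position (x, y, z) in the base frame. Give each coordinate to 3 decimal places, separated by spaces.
after link 1: o_1 = (2.1213, -2.1213, 4.0000)
after link 2: o_2 = (-1.4142, -5.6569, 4.0000)
after link 3: o_3 = (0.0000, -9.8995, 4.0000)

0.000 -9.899 4.000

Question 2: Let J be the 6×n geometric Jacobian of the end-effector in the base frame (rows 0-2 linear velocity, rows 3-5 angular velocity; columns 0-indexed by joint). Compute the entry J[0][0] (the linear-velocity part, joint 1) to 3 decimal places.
9.899

axis z_0 = ẑ; lever o_n−o_0 = (0.0000,-9.8995,4.0000)
cross product → J_v[:, 0] = (9.8995,0.0000,-0.0000)
J_ω[:, 0] = z_0
entry J[0][0] = 9.8995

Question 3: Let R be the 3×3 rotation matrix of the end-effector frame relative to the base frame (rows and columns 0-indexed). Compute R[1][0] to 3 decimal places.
-0.707

End-effector x-axis (col 0 of R) = (-0.7071,-0.7071,0.0000)
R[1][0] = -0.7071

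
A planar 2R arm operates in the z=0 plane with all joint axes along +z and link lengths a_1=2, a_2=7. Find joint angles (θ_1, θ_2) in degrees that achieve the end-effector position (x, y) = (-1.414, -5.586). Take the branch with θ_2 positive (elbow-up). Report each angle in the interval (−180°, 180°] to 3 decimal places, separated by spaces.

cos θ_2 = (33.2028−2²−7²)/(2·2·7) = -0.7070; θ_2 = 134.9948° (elbow-up)
β = atan2(-5.5860,-1.4140) = -104.2051°; ψ = atan2(4.9502,-2.9493) = 120.7863°
θ_1 = β − ψ = -224.9913°

135.009 134.995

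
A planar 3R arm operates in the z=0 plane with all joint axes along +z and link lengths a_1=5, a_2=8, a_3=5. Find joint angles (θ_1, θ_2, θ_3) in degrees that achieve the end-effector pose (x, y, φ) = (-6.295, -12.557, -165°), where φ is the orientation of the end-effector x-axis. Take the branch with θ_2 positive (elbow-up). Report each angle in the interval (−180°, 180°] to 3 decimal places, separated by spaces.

wrist centre = target − a_3·(cos φ, sin φ) = (-1.4654, -11.2629)
cos θ_2 = (129.0003−5²−8²)/(2·5·8) = 0.5000; θ_2 = 59.9997° (elbow-up)
β = atan2(-11.2629,-1.4654) = -97.4129°; ψ = atan2(6.9282,9.0000) = 37.5889°
θ_1 = β − ψ = -135.0018°
θ_3 = φ − θ_1 − θ_2 = -89.9979° (wrapped to (-180°,180°])

-135.002 60.000 -89.998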